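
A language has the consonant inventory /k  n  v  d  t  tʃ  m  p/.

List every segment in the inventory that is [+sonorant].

n, m

The feature [sonorant] marks segments produced without turbulent airflow (nasals, liquids, glides, vowels). In this inventory /n, m/ have that property, so they are [+sonorant]; /k, v, d, t, tʃ, p/ are [−sonorant].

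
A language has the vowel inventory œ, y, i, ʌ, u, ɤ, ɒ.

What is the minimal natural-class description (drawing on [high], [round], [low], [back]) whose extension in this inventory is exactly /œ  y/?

[−back, +round]

/œ, y/ are all [−back], [+round], and no other segment in the inventory matches both values. Dropping any one of them over-generates: [+round] alone would also admit /u, ɒ/; [−back] alone would also admit /i/. No other single listed feature picks out exactly this set either, so fewer than two features will not do.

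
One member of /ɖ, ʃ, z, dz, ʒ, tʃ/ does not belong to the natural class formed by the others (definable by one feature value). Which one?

/z, dz, tʃ, ʃ, ʒ/ are all [+strident], but /ɖ/ (voiced retroflex stop) is [-strident]. No other single segment can be removed to leave a set sharing one feature value that the removed segment lacks, so /ɖ/ is the odd one out.

ɖ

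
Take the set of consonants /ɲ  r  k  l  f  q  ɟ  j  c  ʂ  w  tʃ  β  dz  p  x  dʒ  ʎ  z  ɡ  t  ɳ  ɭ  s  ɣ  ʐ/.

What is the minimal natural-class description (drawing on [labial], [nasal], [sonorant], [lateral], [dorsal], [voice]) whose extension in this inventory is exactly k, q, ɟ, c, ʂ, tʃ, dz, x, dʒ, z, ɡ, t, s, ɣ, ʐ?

The class [−sonorant], [−labial] has exactly /k, q, ɟ, c, ʂ, tʃ, dz, x, dʒ, z, ɡ, t, s, ɣ, ʐ/ as its extension in this inventory. No smaller conjunction from the listed features achieves this: [−labial] alone would also admit /ɲ, r, l, j, …/; [−sonorant] alone would also admit /f, β, p/; and checking the remaining single features turns up none with this extension.

[−sonorant, −labial]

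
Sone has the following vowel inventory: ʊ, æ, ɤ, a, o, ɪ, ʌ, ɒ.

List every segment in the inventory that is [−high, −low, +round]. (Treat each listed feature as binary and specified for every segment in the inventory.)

o

Among the inventory, the [−high] segments are /æ, ɤ, a, o, ʌ, ɒ/.
Then [−low] gives /ɤ, o, ʌ/.
Intersecting with [+round] leaves /o/.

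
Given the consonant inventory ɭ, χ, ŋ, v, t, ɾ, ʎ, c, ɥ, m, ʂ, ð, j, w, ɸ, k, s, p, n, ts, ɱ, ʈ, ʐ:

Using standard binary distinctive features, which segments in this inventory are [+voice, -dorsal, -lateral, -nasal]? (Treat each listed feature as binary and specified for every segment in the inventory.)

v, ɾ, ð, ʐ

Checking each segment against [+voice], [-dorsal], [-lateral], [-nasal]: /v/ (voiced labiodental fricative), /ɾ/ (alveolar tap), /ð/ (voiced dental fricative), /ʐ/ (voiced retroflex fricative) satisfy every feature; every other segment in the inventory fails at least one.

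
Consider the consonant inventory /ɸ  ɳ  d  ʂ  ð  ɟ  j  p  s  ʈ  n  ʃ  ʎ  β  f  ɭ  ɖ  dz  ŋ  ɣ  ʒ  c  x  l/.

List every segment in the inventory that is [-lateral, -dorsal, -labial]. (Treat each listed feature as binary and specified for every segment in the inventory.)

First, the [-lateral] segments are /ɸ, ɳ, d, ʂ, ð, ɟ, j, p, s, ʈ, n, ʃ, β, f, ɖ, dz, ŋ, ɣ, ʒ, c, x/.
Among these, [-dorsal] gives /ɸ, ɳ, d, ʂ, ð, p, s, ʈ, n, ʃ, β, f, ɖ, dz, ʒ/.
Then [-labial] leaves /ɳ, d, ʂ, ð, s, ʈ, n, ʃ, ɖ, dz, ʒ/.

ɳ, d, ʂ, ð, s, ʈ, n, ʃ, ɖ, dz, ʒ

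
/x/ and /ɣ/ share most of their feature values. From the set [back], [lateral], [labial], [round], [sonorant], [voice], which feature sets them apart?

/x/ is the voiceless velar fricative and /ɣ/ is the voiced velar fricative. Both are [+back], [−lateral], [−labial], [−round], [−sonorant]. /x/ is [−voice] while /ɣ/ is [+voice], so the distinguishing feature is [voice].

[voice]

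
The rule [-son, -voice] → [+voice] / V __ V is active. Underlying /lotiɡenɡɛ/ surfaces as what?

[lodiɡenɡɛ]

Only /t/ occurs between two vowels (/o/ __ /i/) and matches the structural description. It is a voiceless alveolar stop, so [-son, -voice] holds; changing it to [+voice] with all other features held fixed yields /d/ (voiced alveolar stop). No other segment meets both the structural description and the environment, so the output is [lodiɡenɡɛ].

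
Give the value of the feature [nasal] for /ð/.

[-nasal]

As the voiced dental fricative, /ð/ is [-nasal].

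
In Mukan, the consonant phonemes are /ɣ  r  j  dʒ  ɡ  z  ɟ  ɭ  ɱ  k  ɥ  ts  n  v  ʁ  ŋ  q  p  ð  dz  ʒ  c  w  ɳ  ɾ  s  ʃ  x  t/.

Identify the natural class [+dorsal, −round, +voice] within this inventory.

Checking each segment against [+dorsal], [−round], [+voice]: /ɣ/ (voiced velar fricative), /j/ (palatal glide), /ɡ/ (voiced velar stop), /ɟ/ (voiced palatal stop), /ʁ/ (voiced uvular fricative), /ŋ/ (velar nasal) satisfy every feature; every other segment in the inventory fails at least one.

ɣ, j, ɡ, ɟ, ʁ, ŋ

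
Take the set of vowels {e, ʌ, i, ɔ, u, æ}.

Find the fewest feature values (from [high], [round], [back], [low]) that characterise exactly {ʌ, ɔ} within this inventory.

[−high, +back]

The class [−high], [+back] has exactly /ʌ, ɔ/ as its extension in this inventory. No smaller conjunction from the listed features achieves this: [+back] alone would also admit /u/; [−high] alone would also admit /e, æ/; and checking the remaining single features turns up none with this extension.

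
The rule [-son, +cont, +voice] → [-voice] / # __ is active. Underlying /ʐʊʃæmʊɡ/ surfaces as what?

Only the initial segment /ʐ/ is both word-initial and matches the structural description. It is a voiced retroflex fricative, so [-son, +cont, +voice] holds; changing it to [-voice] with all other features held fixed yields /ʂ/ (voiceless retroflex fricative). No other segment meets both the structural description and the environment, so the output is [ʂʊʃæmʊɡ].

[ʂʊʃæmʊɡ]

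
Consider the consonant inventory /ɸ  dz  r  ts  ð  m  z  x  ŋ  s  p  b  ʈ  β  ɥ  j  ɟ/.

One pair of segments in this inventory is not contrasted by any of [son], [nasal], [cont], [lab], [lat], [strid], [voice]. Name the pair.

Both /j/ and /r/ are [+sonorant], [-nasal], [+continuant], [-labial], [-lateral], [-strident], [+voice]. Since the list omits [dorsal] — which does distinguish the palatal glide from the alveolar trill — this pair collapses; all other pairs remain distinct.

j, r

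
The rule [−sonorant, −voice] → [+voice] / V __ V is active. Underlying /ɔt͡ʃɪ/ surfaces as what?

[ɔd͡ʒɪ]

/t͡ʃ/ satisfies [−sonorant, −voice] and sits in V __ V. The [+voice] counterpart of the voiceless postalveolar affricate is /d͡ʒ/. Other segments in /ɔt͡ʃɪ/ either fail the structural description or are not in the environment, so the surface form is [ɔd͡ʒɪ].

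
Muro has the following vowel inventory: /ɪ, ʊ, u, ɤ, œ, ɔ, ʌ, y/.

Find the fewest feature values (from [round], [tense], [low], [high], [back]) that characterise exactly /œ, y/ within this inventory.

/œ, y/ are all [-back], [+round], and no other segment in the inventory matches both values. Dropping any one of them over-generates: [+round] alone would also admit /ʊ, u, ɔ/; [-back] alone would also admit /ɪ/. No other single listed feature picks out exactly this set either, so fewer than two features will not do.

[-back, +round]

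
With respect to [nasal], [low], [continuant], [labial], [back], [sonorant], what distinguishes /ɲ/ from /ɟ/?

/ɲ/ is the palatal nasal and /ɟ/ is the voiced palatal stop. Both are [-low], [-continuant], [-labial], [-back]. /ɲ/ is [+sonorant] while /ɟ/ is [-sonorant]; /ɲ/ is [+nasal] while /ɟ/ is [-nasal], so the distinguishing features are [sonorant], [nasal].

[sonorant], [nasal]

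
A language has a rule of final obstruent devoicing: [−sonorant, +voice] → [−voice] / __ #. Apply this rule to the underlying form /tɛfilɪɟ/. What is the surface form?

/ɟ/ satisfies [−sonorant, +voice] and sits in __ #. The [−voice] counterpart of the voiced palatal stop is /c/. Other segments in /tɛfilɪɟ/ either fail the structural description or are not in the environment, so the surface form is [tɛfilɪc].

[tɛfilɪc]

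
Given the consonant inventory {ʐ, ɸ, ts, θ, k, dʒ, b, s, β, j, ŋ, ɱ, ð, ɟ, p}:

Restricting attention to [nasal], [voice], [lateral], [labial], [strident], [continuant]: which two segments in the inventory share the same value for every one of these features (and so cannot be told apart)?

On the given features, /ð/ and /j/ have an identical profile: [-nasal], [+voice], [-lateral], [-labial], [-strident], [+continuant]. No other two segments in the inventory coincide on all 6 features. (They do differ in [sonorant] and [dorsal], which are not among the given features.)

ð, j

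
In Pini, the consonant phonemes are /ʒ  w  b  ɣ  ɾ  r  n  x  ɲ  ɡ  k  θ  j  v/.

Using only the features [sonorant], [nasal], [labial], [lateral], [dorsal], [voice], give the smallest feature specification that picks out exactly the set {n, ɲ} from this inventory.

[+nasal]

Every target segment is [+nasal] and no other inventory member is, so one feature is enough.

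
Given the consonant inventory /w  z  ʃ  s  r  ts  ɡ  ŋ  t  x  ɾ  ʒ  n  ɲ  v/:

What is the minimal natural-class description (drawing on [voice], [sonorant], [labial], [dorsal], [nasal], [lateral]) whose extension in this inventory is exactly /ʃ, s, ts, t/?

/ʃ, s, ts, t/ are all [-voice], [-dorsal], and no other segment in the inventory matches both values. Dropping any one of them over-generates: [-dorsal] alone would also admit /z, r, ɾ, ʒ, …/; [-voice] alone would also admit /x/. No other single listed feature picks out exactly this set either, so fewer than two features will not do.

[-voice, -dorsal]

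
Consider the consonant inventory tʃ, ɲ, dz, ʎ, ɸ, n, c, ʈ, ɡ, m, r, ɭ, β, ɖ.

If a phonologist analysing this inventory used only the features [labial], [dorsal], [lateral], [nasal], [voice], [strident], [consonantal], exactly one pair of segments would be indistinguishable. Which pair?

ɖ, r

Both /ɖ/ and /r/ are [−labial], [−dorsal], [−lateral], [−nasal], [+voice], [−strident], [+consonantal]. Since the list omits [sonorant], [continuant] and [anterior] — which do distinguish the voiced retroflex stop from the alveolar trill — this pair collapses; all other pairs remain distinct.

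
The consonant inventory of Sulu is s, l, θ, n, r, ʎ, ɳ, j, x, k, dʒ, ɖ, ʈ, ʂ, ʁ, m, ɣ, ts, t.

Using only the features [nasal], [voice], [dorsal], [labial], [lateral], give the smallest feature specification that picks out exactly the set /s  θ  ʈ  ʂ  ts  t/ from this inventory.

/s, θ, ʈ, ʂ, ts, t/ are all [−voice], [−dorsal], and no other segment in the inventory matches both values. Dropping any one of them over-generates: [−dorsal] alone would also admit /l, n, r, ɳ, …/; [−voice] alone would also admit /x, k/. No other single listed feature picks out exactly this set either, so fewer than two features will not do.

[−voice, −dorsal]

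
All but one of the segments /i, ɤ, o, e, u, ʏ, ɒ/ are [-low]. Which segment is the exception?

/i, o, e, u, ɤ, ʏ/ are all [-low]; /ɒ/ (low back rounded vowel) is [+low].

ɒ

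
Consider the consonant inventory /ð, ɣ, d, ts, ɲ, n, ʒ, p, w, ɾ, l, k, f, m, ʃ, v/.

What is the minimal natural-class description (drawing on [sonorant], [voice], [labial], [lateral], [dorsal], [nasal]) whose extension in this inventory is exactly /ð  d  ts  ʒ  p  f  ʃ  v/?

The class [-sonorant], [-dorsal] has exactly /ð, d, ts, ʒ, p, f, ʃ, v/ as its extension in this inventory. No smaller conjunction from the listed features achieves this: [-dorsal] alone would also admit /n, ɾ, l, m/; [-sonorant] alone would also admit /ɣ, k/; and checking the remaining single features turns up none with this extension.

[-sonorant, -dorsal]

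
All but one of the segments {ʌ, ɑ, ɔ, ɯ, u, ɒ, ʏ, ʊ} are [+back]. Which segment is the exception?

ʏ

/ɯ, ɑ, ʌ, ʊ, ɒ, ɔ, u/ are all [+back]; /ʏ/ (high front rounded lax vowel) is [-back].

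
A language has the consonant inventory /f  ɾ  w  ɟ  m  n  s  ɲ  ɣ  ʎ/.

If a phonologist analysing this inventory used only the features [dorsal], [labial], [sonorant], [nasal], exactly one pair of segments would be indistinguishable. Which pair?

ɣ, ɟ

Both /ɣ/ and /ɟ/ are [+dorsal], [-labial], [-sonorant], [-nasal]. Since the list omits [continuant] and [back] — which do distinguish the voiced velar fricative from the voiced palatal stop — this pair collapses; all other pairs remain distinct.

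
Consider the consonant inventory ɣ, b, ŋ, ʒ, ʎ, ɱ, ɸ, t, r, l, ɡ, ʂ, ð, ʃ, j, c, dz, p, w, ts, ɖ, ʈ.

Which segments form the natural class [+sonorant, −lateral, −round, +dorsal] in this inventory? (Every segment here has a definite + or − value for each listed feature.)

Eliminate segments failing any feature: /ɣ, b, ʒ, ɸ, t, ɡ, ʂ, ð, ʃ, c, dz, p, ts, ɖ, ʈ/ are [−sonorant]; /ʎ, l/ are [+lateral]; /ɱ, r/ are [−dorsal]; /w/ is [+round]. The remaining /ŋ, j/ satisfy [+sonorant], [−lateral], [−round], [+dorsal].

ŋ, j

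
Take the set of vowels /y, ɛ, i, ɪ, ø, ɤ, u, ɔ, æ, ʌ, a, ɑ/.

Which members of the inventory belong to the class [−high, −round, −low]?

ɛ, ɤ, ʌ

Among the inventory, the [−high] segments are /ɛ, ø, ɤ, ɔ, æ, ʌ, a, ɑ/.
Intersecting with [−round] gives /ɛ, ɤ, æ, ʌ, a, ɑ/.
Intersecting with [−low] leaves /ɛ, ɤ, ʌ/.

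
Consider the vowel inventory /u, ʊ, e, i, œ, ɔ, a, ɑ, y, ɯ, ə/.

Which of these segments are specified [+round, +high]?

Eliminate segments failing any feature: /e, i, a, ɑ, ɯ, ə/ are [-round]; /œ, ɔ/ are [-high]. The remaining /u, ʊ, y/ satisfy [+round], [+high].

u, ʊ, y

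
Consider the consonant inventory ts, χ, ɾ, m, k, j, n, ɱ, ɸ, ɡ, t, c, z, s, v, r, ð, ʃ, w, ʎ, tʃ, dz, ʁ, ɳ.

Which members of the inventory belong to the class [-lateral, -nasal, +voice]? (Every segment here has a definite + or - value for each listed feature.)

ɾ, j, ɡ, z, v, r, ð, w, dz, ʁ

First, the [-lateral] segments are /ts, χ, ɾ, m, k, j, n, ɱ, ɸ, ɡ, t, c, z, s, v, r, ð, ʃ, w, tʃ, dz, ʁ, ɳ/.
Of those, [-nasal] gives /ts, χ, ɾ, k, j, ɸ, ɡ, t, c, z, s, v, r, ð, ʃ, w, tʃ, dz, ʁ/.
Then [+voice] leaves /ɾ, j, ɡ, z, v, r, ð, w, dz, ʁ/.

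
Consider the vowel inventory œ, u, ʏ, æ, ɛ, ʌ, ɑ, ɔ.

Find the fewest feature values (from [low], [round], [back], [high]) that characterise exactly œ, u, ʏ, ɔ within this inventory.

/œ, u, ʏ, ɔ/ are exactly the [+round] segments in the inventory, so a single feature suffices.

[+round]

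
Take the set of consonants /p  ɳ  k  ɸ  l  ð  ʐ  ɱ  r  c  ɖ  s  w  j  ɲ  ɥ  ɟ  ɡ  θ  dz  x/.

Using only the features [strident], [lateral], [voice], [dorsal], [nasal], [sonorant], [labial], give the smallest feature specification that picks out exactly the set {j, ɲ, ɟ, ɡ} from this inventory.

Every target segment is [+voice], [-labial], [+dorsal]; each remaining inventory member fails at least one of these. Each conjunct is needed — [-labial, +dorsal] alone would also admit /k, c, x/; [+voice, +dorsal] alone would also admit /w, ɥ/; [+voice, -labial] alone would also admit /ɳ, l, ð, ʐ, …/ — and no other combination of two listed features has exactly this extension, so three is the minimum.

[+voice, -labial, +dorsal]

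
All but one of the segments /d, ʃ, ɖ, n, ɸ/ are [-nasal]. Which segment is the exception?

n

Every segment except /n/ is [-nasal]. /n/ (alveolar nasal) is [+nasal], so it is the exception.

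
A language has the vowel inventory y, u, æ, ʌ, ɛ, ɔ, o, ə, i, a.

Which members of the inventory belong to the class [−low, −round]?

Checking each segment against [−low], [−round]: /ʌ/ (mid back unrounded lax vowel), /ɛ/ (mid front unrounded lax vowel), /ə/ (mid central vowel (schwa)), /i/ (high front unrounded tense vowel) satisfy every feature; every other segment in the inventory fails at least one.

ʌ, ɛ, ə, i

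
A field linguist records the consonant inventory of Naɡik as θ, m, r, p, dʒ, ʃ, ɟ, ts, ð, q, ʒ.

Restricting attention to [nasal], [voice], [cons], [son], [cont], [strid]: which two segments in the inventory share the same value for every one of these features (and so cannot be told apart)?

q, p

/q/ (voiceless uvular stop) and /p/ (voiceless bilabial stop) are both [−nasal], [−voice], [+consonantal], [−sonorant], [−continuant], [−strident], so none of the listed features separates them. (They do differ in [labial] and [dorsal], which are not among the given features.) Every other pair in the inventory differs on at least one listed feature.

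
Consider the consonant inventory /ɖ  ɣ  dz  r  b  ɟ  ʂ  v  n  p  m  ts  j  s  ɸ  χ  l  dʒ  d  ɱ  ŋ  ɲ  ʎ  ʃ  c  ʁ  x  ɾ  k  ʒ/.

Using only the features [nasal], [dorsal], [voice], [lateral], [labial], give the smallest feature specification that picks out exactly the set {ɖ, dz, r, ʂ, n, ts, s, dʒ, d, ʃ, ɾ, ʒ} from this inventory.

/ɖ, dz, r, ʂ, n, ts, s, dʒ, d, ʃ, ɾ, ʒ/ are all [−lateral], [−labial], [−dorsal], and no other segment in the inventory matches all three values. Dropping any one of them over-generates: [−labial, −dorsal] alone would also admit /l/; [−lateral, −dorsal] alone would also admit /b, v, p, m, …/; [−lateral, −labial] alone would also admit /ɣ, ɟ, j, χ, …/. No other combination of two listed features picks out exactly this set either, so fewer than three features will not do.

[−lateral, −labial, −dorsal]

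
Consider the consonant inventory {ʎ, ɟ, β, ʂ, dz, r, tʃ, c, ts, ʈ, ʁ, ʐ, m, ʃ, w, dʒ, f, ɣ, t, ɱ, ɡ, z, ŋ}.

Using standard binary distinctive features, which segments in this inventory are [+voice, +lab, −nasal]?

First, the [+voice] segments are /ʎ, ɟ, β, dz, r, ʁ, ʐ, m, w, dʒ, ɣ, ɱ, ɡ, z, ŋ/.
Among these, [+labial] gives /β, m, w, ɱ/.
Of those, [−nasal] leaves /β, w/.

β, w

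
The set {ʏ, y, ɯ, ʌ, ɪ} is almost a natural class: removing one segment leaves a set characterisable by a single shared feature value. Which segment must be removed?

ʌ

[high] groups all but one: /ʏ, y, ɪ, ɯ/ share [+high] while /ʌ/ (mid back unrounded lax vowel) alone is [-high]. Removing any other segment would not leave a single-feature class that excludes it.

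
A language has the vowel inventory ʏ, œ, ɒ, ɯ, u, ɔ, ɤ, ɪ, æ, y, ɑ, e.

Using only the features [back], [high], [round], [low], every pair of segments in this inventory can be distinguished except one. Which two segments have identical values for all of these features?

Both /y/ and /ʏ/ are [−back], [+high], [+round], [−low]. Since the list omits [tense] — which does distinguish the high front rounded tense vowel from the high front rounded lax vowel — this pair collapses; all other pairs remain distinct.

y, ʏ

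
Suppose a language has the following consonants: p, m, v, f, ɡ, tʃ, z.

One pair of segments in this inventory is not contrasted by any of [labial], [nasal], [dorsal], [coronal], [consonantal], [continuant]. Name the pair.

v, f

/v/ (voiced labiodental fricative) and /f/ (voiceless labiodental fricative) are both [+labial], [-nasal], [-dorsal], [-coronal], [+consonantal], [+continuant], so none of the listed features separates them. (They do differ in [voice], which is not among the given features.) Every other pair in the inventory differs on at least one listed feature.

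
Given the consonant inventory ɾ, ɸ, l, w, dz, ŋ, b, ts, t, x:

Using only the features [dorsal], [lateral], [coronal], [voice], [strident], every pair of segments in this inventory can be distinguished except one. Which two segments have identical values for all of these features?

On the given features, /ŋ/ and /w/ have an identical profile: [+dorsal], [−lateral], [−coronal], [+voice], [−strident]. No other two segments in the inventory coincide on all 5 features. (They do differ in [nasal], [continuant], [labial] and [round], which are not among the given features.)

ŋ, w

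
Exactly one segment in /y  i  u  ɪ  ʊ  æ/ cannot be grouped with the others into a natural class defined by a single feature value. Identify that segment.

The remaining segments after removing /æ/ share [+high]; /æ/ (low front unrounded vowel) is [−high]. For every other candidate removal, the leftover set fails to share any single feature value that the removed segment lacks.

æ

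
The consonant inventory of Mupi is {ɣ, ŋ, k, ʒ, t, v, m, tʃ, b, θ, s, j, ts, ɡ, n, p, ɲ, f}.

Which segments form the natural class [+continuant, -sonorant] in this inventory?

ɣ, ʒ, v, θ, s, f

Eliminate segments failing any feature: /ŋ, k, t, m, tʃ, b, ts, ɡ, n, p, ɲ/ are [-continuant]; /j/ is [+sonorant]. The remaining /ɣ, ʒ, v, θ, s, f/ satisfy [+continuant], [-sonorant].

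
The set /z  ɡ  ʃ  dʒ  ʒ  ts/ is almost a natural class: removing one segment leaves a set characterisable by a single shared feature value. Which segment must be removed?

[strident] (equivalently [coronal], [dorsal]) groups all but one: /dʒ, ts, ʒ, ʃ, z/ share [+strident] while /ɡ/ (voiced velar stop) alone is [−strident]. Removing any other segment would not leave a single-feature class that excludes it.

ɡ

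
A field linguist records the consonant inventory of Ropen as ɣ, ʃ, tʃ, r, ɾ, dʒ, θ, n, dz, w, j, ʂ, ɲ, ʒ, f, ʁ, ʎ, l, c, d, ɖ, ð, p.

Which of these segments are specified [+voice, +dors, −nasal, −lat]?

Checking each segment against [+voice], [+dorsal], [−nasal], [−lateral]: /ɣ/ (voiced velar fricative), /w/ (labial-velar glide), /j/ (palatal glide), /ʁ/ (voiced uvular fricative) satisfy every feature; every other segment in the inventory fails at least one.

ɣ, w, j, ʁ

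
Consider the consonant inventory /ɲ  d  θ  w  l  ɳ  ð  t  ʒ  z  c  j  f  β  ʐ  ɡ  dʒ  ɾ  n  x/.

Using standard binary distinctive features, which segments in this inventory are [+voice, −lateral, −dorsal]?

d, ɳ, ð, ʒ, z, β, ʐ, dʒ, ɾ, n

Eliminate segments failing any feature: /ɲ, w, j, ɡ/ are [+dorsal]; /θ, t, c, f, x/ are [−voice]; /l/ is [+lateral]. The remaining /d, ɳ, ð, ʒ, z, β, ʐ, dʒ, ɾ, n/ satisfy [+voice], [−lateral], [−dorsal].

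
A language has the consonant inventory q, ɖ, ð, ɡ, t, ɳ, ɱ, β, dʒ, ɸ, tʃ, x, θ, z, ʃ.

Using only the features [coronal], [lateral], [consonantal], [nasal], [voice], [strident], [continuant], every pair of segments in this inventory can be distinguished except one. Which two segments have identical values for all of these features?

Both /x/ and /ɸ/ are [−coronal], [−lateral], [+consonantal], [−nasal], [−voice], [−strident], [+continuant]. Since the list omits [labial] and [dorsal] — which do distinguish the voiceless velar fricative from the voiceless bilabial fricative — this pair collapses; all other pairs remain distinct.

x, ɸ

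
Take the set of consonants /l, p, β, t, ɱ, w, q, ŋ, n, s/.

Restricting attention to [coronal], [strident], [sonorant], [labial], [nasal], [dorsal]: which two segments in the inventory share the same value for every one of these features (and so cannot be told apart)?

p, β

On the given features, /p/ and /β/ have an identical profile: [−coronal], [−strident], [−sonorant], [+labial], [−nasal], [−dorsal]. No other two segments in the inventory coincide on all 6 features. (They do differ in [voice] and [continuant], which are not among the given features.)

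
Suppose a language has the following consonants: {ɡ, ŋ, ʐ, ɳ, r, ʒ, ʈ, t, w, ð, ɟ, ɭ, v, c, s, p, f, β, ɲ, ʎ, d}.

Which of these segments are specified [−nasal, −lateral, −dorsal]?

Eliminate segments failing any feature: /ɡ, w, ɟ, c/ are [+dorsal]; /ŋ, ɳ, ɲ/ are [+nasal]; /ɭ, ʎ/ are [+lateral]. The remaining /ʐ, r, ʒ, ʈ, t, ð, v, s, p, f, β, d/ satisfy [−nasal], [−lateral], [−dorsal].

ʐ, r, ʒ, ʈ, t, ð, v, s, p, f, β, d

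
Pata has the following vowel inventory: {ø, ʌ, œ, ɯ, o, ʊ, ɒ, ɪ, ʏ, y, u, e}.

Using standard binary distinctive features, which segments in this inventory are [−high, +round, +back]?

o, ɒ

Eliminate segments failing any feature: /ø, œ/ are [−back]; /ʌ, e/ are [−round]; /ɯ, ʊ, ɪ, ʏ, y, u/ are [+high]. The remaining /o, ɒ/ satisfy [−high], [+round], [+back].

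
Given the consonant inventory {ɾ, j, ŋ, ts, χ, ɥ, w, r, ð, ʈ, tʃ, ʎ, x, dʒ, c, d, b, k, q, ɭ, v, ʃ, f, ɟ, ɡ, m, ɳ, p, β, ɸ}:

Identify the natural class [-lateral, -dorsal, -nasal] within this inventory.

Among the inventory, the [-lateral] segments are /ɾ, j, ŋ, ts, χ, ɥ, w, r, ð, ʈ, tʃ, x, dʒ, c, d, b, k, q, v, ʃ, f, ɟ, ɡ, m, ɳ, p, β, ɸ/.
Of those, [-dorsal] gives /ɾ, ts, r, ð, ʈ, tʃ, dʒ, d, b, v, ʃ, f, m, ɳ, p, β, ɸ/.
Then [-nasal] leaves /ɾ, ts, r, ð, ʈ, tʃ, dʒ, d, b, v, ʃ, f, p, β, ɸ/.

ɾ, ts, r, ð, ʈ, tʃ, dʒ, d, b, v, ʃ, f, p, β, ɸ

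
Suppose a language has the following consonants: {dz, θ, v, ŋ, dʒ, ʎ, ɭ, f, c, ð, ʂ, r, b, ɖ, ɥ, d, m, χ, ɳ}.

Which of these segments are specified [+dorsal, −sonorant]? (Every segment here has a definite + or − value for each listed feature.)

c, χ

Among the inventory, the [+dorsal] segments are /ŋ, ʎ, c, ɥ, χ/.
Then [−sonorant] leaves /c, χ/.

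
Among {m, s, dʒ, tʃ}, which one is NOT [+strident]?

/m/ is the bilabial nasal, which is [−strident]; the rest — /s, tʃ, dʒ/ — are [+strident].

m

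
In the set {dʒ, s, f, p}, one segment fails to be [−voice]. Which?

dʒ

/f, p, s/ are all [−voice]; /dʒ/ (voiced postalveolar affricate) is [+voice].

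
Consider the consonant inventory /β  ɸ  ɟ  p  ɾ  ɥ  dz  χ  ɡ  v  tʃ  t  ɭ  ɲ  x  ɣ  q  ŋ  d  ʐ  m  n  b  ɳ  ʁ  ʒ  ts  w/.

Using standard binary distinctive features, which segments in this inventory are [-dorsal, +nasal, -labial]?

Among the inventory, the [-dorsal] segments are /β, ɸ, p, ɾ, dz, v, tʃ, t, ɭ, d, ʐ, m, n, b, ɳ, ʒ, ts/.
Intersecting with [+nasal] gives /m, n, ɳ/.
Among these, [-labial] leaves /n, ɳ/.

n, ɳ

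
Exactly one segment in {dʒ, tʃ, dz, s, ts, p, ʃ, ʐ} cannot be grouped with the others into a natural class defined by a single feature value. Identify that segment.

The remaining segments after removing /p/ share [+strident]; /p/ (voiceless bilabial stop) is [-strident]. For every other candidate removal, the leftover set fails to share any single feature value that the removed segment lacks.

p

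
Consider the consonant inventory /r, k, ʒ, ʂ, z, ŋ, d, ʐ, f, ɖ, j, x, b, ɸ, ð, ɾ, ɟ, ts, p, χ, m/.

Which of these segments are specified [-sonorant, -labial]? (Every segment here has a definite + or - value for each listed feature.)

k, ʒ, ʂ, z, d, ʐ, ɖ, x, ð, ɟ, ts, χ

Eliminate segments failing any feature: /r, ŋ, j, ɾ, m/ are [+sonorant]; /f, b, ɸ, p/ are [+labial]. The remaining /k, ʒ, ʂ, z, d, ʐ, ɖ, x, ð, ɟ, ts, χ/ satisfy [-sonorant], [-labial].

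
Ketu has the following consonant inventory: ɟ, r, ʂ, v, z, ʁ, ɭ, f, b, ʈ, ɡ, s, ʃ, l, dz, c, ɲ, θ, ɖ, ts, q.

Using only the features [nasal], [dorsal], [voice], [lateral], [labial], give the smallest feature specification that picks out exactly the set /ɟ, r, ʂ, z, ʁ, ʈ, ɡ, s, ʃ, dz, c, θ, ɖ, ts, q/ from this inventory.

[-nasal, -lateral, -labial]

The class [-nasal], [-lateral], [-labial] has exactly /ɟ, r, ʂ, z, ʁ, ʈ, ɡ, s, ʃ, dz, c, θ, ɖ, ts, q/ as its extension in this inventory. No smaller conjunction from the listed features achieves this: [-lateral, -labial] alone would also admit /ɲ/; [-nasal, -labial] alone would also admit /ɭ, l/; [-nasal, -lateral] alone would also admit /v, f, b/; and checking the remaining two-feature bundles turns up none with this extension.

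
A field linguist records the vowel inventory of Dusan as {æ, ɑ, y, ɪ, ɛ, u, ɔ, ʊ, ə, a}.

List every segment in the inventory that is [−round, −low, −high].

ɛ, ə

Among the inventory, the [−round] segments are /æ, ɑ, ɪ, ɛ, ə, a/.
Of those, [−low] gives /ɪ, ɛ, ə/.
Among these, [−high] leaves /ɛ, ə/.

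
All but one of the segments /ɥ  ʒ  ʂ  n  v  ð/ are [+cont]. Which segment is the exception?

Every segment except /n/ is [+continuant]. /n/ (alveolar nasal) is [-continuant], so it is the exception.

n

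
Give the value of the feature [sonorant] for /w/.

[+sonorant]

/w/ is the labial-velar glide, hence [+sonorant].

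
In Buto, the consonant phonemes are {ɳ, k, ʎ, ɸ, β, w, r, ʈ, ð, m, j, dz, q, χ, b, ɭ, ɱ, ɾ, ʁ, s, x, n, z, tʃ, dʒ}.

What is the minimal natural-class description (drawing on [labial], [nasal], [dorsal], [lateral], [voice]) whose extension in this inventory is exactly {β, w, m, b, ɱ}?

/β, w, m, b, ɱ/ are all [+voice], [+labial], and no other segment in the inventory matches both values. Dropping any one of them over-generates: [+labial] alone would also admit /ɸ/; [+voice] alone would also admit /ɳ, ʎ, r, ð, …/. No other single listed feature picks out exactly this set either, so fewer than two features will not do.

[+voice, +labial]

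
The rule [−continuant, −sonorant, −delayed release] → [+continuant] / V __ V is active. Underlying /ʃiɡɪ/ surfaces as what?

[ʃiɣɪ]

The only segment in the rule's environment that also matches [−continuant, −sonorant, −delayed release] is /ɡ/. Applying [+continuant] turns the voiced velar stop into /ɣ/ (voiced velar fricative), giving [ʃiɣɪ].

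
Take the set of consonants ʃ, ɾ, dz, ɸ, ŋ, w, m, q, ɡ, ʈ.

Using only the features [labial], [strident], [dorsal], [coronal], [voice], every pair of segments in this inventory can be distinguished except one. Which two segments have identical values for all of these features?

ŋ, ɡ

/ŋ/ (velar nasal) and /ɡ/ (voiced velar stop) are both [−labial], [−strident], [+dorsal], [−coronal], [+voice], so none of the listed features separates them. (They do differ in [sonorant] and [nasal], which are not among the given features.) Every other pair in the inventory differs on at least one listed feature.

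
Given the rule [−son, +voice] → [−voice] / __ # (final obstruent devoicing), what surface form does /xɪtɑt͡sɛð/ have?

[xɪtɑt͡sɛθ]

The only segment in the rule's environment that also matches [−son, +voice] is /ð/. Applying [−voice] turns the voiced dental fricative into /θ/ (voiceless dental fricative), giving [xɪtɑt͡sɛθ].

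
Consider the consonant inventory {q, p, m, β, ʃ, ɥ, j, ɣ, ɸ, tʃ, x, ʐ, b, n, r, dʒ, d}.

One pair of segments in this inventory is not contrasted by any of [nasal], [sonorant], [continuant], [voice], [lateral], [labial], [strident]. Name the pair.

j, r

/j/ (palatal glide) and /r/ (alveolar trill) are both [-nasal], [+sonorant], [+continuant], [+voice], [-lateral], [-labial], [-strident], so none of the listed features separates them. (They do differ in [dorsal], which is not among the given features.) Every other pair in the inventory differs on at least one listed feature.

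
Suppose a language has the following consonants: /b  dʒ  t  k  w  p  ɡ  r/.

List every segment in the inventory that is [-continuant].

b, dʒ, t, k, p, ɡ

The feature [continuant] marks segments produced without complete oral closure. In this inventory /b, dʒ, t, k, p, ɡ/ lack that property, so they are [-continuant]; /w, r/ are [+continuant].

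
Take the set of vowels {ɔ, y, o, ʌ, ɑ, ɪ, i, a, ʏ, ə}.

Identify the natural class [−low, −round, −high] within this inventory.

Among the inventory, the [−low] segments are /ɔ, y, o, ʌ, ɪ, i, ʏ, ə/.
Intersecting with [−round] gives /ʌ, ɪ, i, ə/.
Of those, [−high] leaves /ʌ, ə/.

ʌ, ə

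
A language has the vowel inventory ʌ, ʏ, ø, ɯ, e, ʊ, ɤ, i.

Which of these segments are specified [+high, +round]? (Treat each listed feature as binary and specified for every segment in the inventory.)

ʏ, ʊ

The [+high] segments are /ʏ, ɯ, ʊ, i/.
Then [+round] leaves /ʏ, ʊ/.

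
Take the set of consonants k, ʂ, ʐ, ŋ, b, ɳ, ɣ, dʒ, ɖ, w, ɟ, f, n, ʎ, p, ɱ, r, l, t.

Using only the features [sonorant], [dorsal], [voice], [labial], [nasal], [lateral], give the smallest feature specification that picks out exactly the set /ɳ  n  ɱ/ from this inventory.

[+nasal, -dorsal]

/ɳ, n, ɱ/ are all [+nasal], [-dorsal], and no other segment in the inventory matches both values. Dropping any one of them over-generates: [-dorsal] alone would also admit /ʂ, ʐ, b, dʒ, …/; [+nasal] alone would also admit /ŋ/. No other single listed feature picks out exactly this set either, so fewer than two features will not do.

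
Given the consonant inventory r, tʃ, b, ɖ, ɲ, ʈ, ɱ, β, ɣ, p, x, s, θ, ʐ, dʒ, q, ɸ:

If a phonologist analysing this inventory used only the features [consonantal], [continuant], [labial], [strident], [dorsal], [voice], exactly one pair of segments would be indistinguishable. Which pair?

On the given features, /b/ and /ɱ/ have an identical profile: [+consonantal], [-continuant], [+labial], [-strident], [-dorsal], [+voice]. No other two segments in the inventory coincide on all 6 features. (They do differ in [sonorant] and [nasal], which are not among the given features.)

b, ɱ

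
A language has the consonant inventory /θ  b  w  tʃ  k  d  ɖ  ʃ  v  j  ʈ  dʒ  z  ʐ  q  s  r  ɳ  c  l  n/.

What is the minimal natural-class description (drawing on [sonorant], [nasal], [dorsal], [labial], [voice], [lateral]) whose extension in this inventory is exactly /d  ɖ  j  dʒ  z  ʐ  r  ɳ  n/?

Every target segment is [+voice], [-lateral], [-labial]; each remaining inventory member fails at least one of these. Each conjunct is needed — [-lateral, -labial] alone would also admit /θ, tʃ, k, ʃ, …/; [+voice, -labial] alone would also admit /l/; [+voice, -lateral] alone would also admit /b, w, v/ — and no other combination of two listed features has exactly this extension, so three is the minimum.

[+voice, -lateral, -labial]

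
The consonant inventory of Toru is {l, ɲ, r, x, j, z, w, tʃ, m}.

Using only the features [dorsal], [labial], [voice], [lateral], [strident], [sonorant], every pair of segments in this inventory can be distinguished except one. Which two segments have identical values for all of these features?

/j/ (palatal glide) and /ɲ/ (palatal nasal) are both [+dorsal], [−labial], [+voice], [−lateral], [−strident], [+sonorant], so none of the listed features separates them. (They do differ in [nasal] and [continuant], which are not among the given features.) Every other pair in the inventory differs on at least one listed feature.

j, ɲ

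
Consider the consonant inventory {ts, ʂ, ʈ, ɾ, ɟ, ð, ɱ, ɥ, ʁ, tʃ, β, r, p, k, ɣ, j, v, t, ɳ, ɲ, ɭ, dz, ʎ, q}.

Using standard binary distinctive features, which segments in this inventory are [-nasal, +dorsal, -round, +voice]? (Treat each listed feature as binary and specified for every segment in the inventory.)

Checking each segment against [-nasal], [+dorsal], [-round], [+voice]: /ɟ/ (voiced palatal stop), /ʁ/ (voiced uvular fricative), /ɣ/ (voiced velar fricative), /j/ (palatal glide), /ʎ/ (palatal lateral approximant) satisfy every feature; every other segment in the inventory fails at least one.

ɟ, ʁ, ɣ, j, ʎ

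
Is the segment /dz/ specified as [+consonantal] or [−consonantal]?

/dz/ is the voiced alveolar affricate. The feature [consonantal] marks segments produced with a major constriction in the vocal tract; /dz/ has this property, so it is [+consonantal].

[+consonantal]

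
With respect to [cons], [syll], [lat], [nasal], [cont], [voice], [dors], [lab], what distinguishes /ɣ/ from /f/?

[voice], [labial], [dorsal]

The two segments share [+consonantal], [-syllabic], [-lateral], [-nasal], [+continuant]. The only features from the list on which they differ: /ɣ/ is [+voice] while /f/ is [-voice]; /ɣ/ is [-labial] while /f/ is [+labial]; /ɣ/ is [+dorsal] while /f/ is [-dorsal].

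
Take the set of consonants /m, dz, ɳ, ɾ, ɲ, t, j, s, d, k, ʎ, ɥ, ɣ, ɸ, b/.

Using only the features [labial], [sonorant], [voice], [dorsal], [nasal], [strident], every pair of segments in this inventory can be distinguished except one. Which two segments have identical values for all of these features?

ʎ, j

On the given features, /ʎ/ and /j/ have an identical profile: [−labial], [+sonorant], [+voice], [+dorsal], [−nasal], [−strident]. No other two segments in the inventory coincide on all 6 features. (They do differ in [lateral], which is not among the given features.)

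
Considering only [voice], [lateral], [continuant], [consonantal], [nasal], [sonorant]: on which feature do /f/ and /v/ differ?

[voice]

/f/ (voiceless labiodental fricative) and /v/ (voiced labiodental fricative) agree on [-lateral], [+continuant], [+consonantal], [-nasal], [-sonorant]. They differ on [voice] (/f/ [-], /v/ [+]).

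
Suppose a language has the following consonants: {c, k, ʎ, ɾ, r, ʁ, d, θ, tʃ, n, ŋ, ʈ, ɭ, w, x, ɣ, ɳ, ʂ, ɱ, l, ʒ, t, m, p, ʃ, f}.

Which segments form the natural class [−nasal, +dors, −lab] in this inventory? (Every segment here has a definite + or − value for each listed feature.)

Eliminate segments failing any feature: /ɾ, r, d, θ, tʃ, ʈ, ɭ, ʂ, l, ʒ, t, p, ʃ, f/ are [−dorsal]; /n, ŋ, ɳ, ɱ, m/ are [+nasal]; /w/ is [+labial]. The remaining /c, k, ʎ, ʁ, x, ɣ/ satisfy [−nasal], [+dorsal], [−labial].

c, k, ʎ, ʁ, x, ɣ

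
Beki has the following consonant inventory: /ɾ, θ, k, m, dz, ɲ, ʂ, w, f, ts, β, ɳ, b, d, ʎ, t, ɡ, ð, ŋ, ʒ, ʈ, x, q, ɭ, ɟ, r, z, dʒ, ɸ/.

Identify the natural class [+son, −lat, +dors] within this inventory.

ɲ, w, ŋ

Checking each segment against [+sonorant], [−lateral], [+dorsal]: /ɲ/ (palatal nasal), /w/ (labial-velar glide), /ŋ/ (velar nasal) satisfy every feature; every other segment in the inventory fails at least one.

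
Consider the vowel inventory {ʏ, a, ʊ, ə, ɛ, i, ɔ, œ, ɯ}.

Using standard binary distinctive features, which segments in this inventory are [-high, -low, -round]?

First, the [-high] segments are /a, ə, ɛ, ɔ, œ/.
Within that set, [-low] gives /ə, ɛ, ɔ, œ/.
Then [-round] leaves /ə, ɛ/.

ə, ɛ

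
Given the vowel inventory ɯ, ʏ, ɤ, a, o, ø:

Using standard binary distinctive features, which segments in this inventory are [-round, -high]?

Checking each segment against [-round], [-high]: /ɤ/ (mid back unrounded tense vowel), /a/ (low unrounded vowel) satisfy every feature; every other segment in the inventory fails at least one.

ɤ, a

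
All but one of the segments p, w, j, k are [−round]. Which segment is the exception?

w

/w/ is the labial-velar glide, which is [+round]; the rest — /j, k, p/ — are [−round].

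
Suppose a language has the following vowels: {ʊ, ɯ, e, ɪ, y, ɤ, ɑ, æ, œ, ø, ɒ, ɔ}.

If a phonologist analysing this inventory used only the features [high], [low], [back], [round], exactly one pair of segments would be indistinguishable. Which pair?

œ, ø

Both /œ/ and /ø/ are [−high], [−low], [−back], [+round]. Since the list omits [tense] — which does distinguish the mid front rounded lax vowel from the mid front rounded tense vowel — this pair collapses; all other pairs remain distinct.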